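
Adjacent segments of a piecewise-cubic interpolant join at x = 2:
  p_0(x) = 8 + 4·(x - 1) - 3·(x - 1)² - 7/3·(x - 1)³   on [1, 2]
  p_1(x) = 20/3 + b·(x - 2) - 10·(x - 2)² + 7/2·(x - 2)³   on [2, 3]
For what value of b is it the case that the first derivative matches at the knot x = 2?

-9

p_0'(x) = 4 - 6·(x - 1) - 7·(x - 1)², so p_0'(2) = -9. On the right, p_1'(2) = b, so b = -9.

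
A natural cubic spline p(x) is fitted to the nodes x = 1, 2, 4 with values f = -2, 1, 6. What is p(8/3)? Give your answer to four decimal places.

2.7901

With M_i denoting the second derivative at x_i, h_i = 1, 2, and Δ_i = (y_(i+1) − y_i)/h_i = 3, 5/2:
  1·M_0 + 6·M_1 + 2·M_2 = 6(Δ_1 - Δ_0) = -3
Natural end conditions: M_0 = M_2 = 0.
Hence M_0 = 0, M_1 = -1/2, M_2 = 0.
On [2, 4], p(x) = 1 + 17/6·(x - 2) - 1/4·(x - 2)² + 1/24·(x - 2)³.
With (x - 2) = 2/3: p(8/3) = 226/81.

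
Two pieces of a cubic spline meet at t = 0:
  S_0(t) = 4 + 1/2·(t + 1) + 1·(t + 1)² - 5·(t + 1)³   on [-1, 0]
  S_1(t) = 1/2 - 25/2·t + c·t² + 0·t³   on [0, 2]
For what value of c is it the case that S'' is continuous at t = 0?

S_0''(t) = 2 - 30·(t + 1), so S_0''(0) = -28. On the right, S_1''(0) = 2c, so c = -14.

-14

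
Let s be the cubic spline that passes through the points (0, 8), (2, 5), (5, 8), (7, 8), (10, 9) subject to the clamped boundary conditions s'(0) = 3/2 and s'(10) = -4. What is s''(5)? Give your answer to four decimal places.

-2.0552

Write σ_i for s''(x_i). With h_i = 2, 3, 2, 3 and divided differences Δ_i = -3/2, 1, 0, 1/3, the continuity of s' gives the tridiagonal system
  2·σ_0 + 10·σ_1 + 3·σ_2 = 6(Δ_1 - Δ_0) = 15
  3·σ_1 + 10·σ_2 + 2·σ_3 = 6(Δ_2 - Δ_1) = -6
  2·σ_2 + 10·σ_3 + 3·σ_4 = 6(Δ_3 - Δ_2) = 2
Clamped end conditions give two more equations: 2h_0·σ_0 + h_0·σ_1 = 6(Δ_0 - s'(0)) = -18 and h_3·σ_3 + 2h_3·σ_4 = 6(s'(10) - Δ_3) = -26.
Hence σ_0 = -1791/290, σ_1 = 486/145, σ_2 = -298/145, σ_3 = 326/145, σ_4 = -2374/435.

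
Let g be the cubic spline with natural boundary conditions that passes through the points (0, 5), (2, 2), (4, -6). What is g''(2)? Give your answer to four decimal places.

-1.8750

Let M_i = g''(x_i). Step sizes h_i = 2, 2; slopes of the chords Δ_i = (y_(i+1) - y_i)/h_i = -3/2, -4.
  2·M_0 + 8·M_1 + 2·M_2 = 6(Δ_1 - Δ_0) = -15
Natural end conditions: M_0 = M_2 = 0.
Solving: M_0 = 0, M_1 = -15/8, M_2 = 0.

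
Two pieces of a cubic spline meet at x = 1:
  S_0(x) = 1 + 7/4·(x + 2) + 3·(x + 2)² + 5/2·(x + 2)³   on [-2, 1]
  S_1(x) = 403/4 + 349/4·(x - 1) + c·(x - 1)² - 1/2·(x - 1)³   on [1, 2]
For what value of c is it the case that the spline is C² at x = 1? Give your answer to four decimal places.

S_0''(x) = 6 + 15·(x + 2), so S_0''(1) = 51. On the right, S_1''(1) = 2c, so c = 51/2.

25.5000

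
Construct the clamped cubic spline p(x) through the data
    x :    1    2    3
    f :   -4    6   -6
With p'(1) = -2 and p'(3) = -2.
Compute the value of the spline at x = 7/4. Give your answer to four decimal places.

Let M_i = p''(x_i). Step sizes h_i = 1, 1; slopes of the chords Δ_i = (y_(i+1) - y_i)/h_i = 10, -12.
  1·M_0 + 4·M_1 + 1·M_2 = 6(Δ_1 - Δ_0) = -132
Clamped end conditions give two more equations: 2h_0·M_0 + h_0·M_1 = 6(Δ_0 - p'(1)) = 72 and h_1·M_1 + 2h_1·M_2 = 6(p'(3) - Δ_1) = 60.
Hence M_0 = 69, M_1 = -66, M_2 = 63.
On [1, 2], p(x) = -4 - 2·(x - 1) + 69/2·(x - 1)² - 45/2·(x - 1)³.
With (x - 1) = 3/4: p(7/4) = 565/128.

4.4141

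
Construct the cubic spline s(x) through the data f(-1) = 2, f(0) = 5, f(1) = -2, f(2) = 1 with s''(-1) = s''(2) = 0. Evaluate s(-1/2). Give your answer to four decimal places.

Let σ_i = s''(x_i). Step sizes h_i = 1, 1, 1; slopes of the chords Δ_i = (y_(i+1) - y_i)/h_i = 3, -7, 3.
  1·σ_0 + 4·σ_1 + 1·σ_2 = 6(Δ_1 - Δ_0) = -60
  1·σ_1 + 4·σ_2 + 1·σ_3 = 6(Δ_2 - Δ_1) = 60
Natural end conditions: σ_0 = σ_3 = 0.
Solving the tridiagonal system: σ_0 = 0, σ_1 = -20, σ_2 = 20, σ_3 = 0.
On [-1, 0], s(x) = 2 + 19/3·(x + 1) + 0·(x + 1)² - 10/3·(x + 1)³.
With (x + 1) = 1/2: s(-1/2) = 19/4.

4.7500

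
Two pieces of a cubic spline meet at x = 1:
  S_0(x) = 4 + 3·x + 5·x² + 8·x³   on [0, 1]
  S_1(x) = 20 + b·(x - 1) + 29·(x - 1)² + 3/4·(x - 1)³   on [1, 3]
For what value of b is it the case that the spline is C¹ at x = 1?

S_0'(x) = 3 + 10·x + 24·x², so S_0'(1) = 37. On the right, S_1'(1) = b, so b = 37.

37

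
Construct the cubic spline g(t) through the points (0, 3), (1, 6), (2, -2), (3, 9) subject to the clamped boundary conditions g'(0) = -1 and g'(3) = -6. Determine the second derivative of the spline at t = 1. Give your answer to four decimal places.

Put m_i = g'' at the i-th knot. Here h = (1, 1, 1) and Δ = (3, -8, 11), so the interior equations h_(i-1)·m_(i-1) + 2(h_(i-1)+h_i)·m_i + h_i·m_(i+1) = 6(Δ_i − Δ_(i-1)) read
  1·m_0 + 4·m_1 + 1·m_2 = 6(Δ_1 - Δ_0) = -66
  1·m_1 + 4·m_2 + 1·m_3 = 6(Δ_2 - Δ_1) = 114
Clamped end conditions give two more equations: 2h_0·m_0 + h_0·m_1 = 6(Δ_0 - g'(0)) = 24 and h_2·m_2 + 2h_2·m_3 = 6(g'(3) - Δ_2) = -102.
Forward elimination and back-substitution give m_0 = 472/15, m_1 = -584/15, m_2 = 874/15, m_3 = -1202/15.

-38.9333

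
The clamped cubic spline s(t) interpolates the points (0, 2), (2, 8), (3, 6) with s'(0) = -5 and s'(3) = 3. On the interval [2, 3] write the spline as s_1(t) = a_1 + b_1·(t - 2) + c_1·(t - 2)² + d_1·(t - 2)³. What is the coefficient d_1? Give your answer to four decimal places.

Let m_i = s''(x_i). Step sizes h_i = 2, 1; slopes of the chords Δ_i = (y_(i+1) - y_i)/h_i = 3, -2.
  2·m_0 + 6·m_1 + 1·m_2 = 6(Δ_1 - Δ_0) = -30
Clamped end conditions give two more equations: 2h_0·m_0 + h_0·m_1 = 6(Δ_0 - s'(0)) = 48 and h_1·m_1 + 2h_1·m_2 = 6(s'(3) - Δ_1) = 30.
Hence m_0 = 59/3, m_1 = -46/3, m_2 = 68/3.
On [2, 3], with s_1(t) = a_1 + b_1·(t - 2) + c_1·(t - 2)² + d_1·(t - 2)³: c_1 = m_1/2 = -23/3, d_1 = (m_2 - m_1)/(6h_1) = 19/3, b_1 = Δ_1 - h_1(2m_1 + m_2)/6 = -2/3.

6.3333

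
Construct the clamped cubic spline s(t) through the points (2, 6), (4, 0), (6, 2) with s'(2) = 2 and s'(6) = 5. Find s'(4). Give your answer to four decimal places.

-3.2500

Put M_i = s'' at the i-th knot. Here h = (2, 2) and Δ = (-3, 1), so the interior equations h_(i-1)·M_(i-1) + 2(h_(i-1)+h_i)·M_i + h_i·M_(i+1) = 6(Δ_i − Δ_(i-1)) read
  2·M_0 + 8·M_1 + 2·M_2 = 6(Δ_1 - Δ_0) = 24
Clamped end conditions give two more equations: 2h_0·M_0 + h_0·M_1 = 6(Δ_0 - s'(2)) = -30 and h_1·M_1 + 2h_1·M_2 = 6(s'(6) - Δ_1) = 24.
Solving: M_0 = -39/4, M_1 = 9/2, M_2 = 15/4.
On [4, 6], s'(t) = b_1 + 2c_1·(t - 4) + 3d_1·(t - 4)² with b_1 = Δ_1 - h_1(2M_1 + M_2)/6 = -13/4, c_1 = M_1/2 = 9/4, d_1 = (M_2 - M_1)/(6h_1) = -1/16. So s'(4) = -13/4.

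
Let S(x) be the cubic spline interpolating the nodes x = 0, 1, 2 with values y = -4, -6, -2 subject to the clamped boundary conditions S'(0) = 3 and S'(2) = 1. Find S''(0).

-25

Let M_i = S''(x_i). Step sizes h_i = 1, 1; slopes of the chords Δ_i = (y_(i+1) - y_i)/h_i = -2, 4.
  1·M_0 + 4·M_1 + 1·M_2 = 6(Δ_1 - Δ_0) = 36
Clamped end conditions give two more equations: 2h_0·M_0 + h_0·M_1 = 6(Δ_0 - S'(0)) = -30 and h_1·M_1 + 2h_1·M_2 = 6(S'(2) - Δ_1) = -18.
Solving the tridiagonal system: M_0 = -25, M_1 = 20, M_2 = -19.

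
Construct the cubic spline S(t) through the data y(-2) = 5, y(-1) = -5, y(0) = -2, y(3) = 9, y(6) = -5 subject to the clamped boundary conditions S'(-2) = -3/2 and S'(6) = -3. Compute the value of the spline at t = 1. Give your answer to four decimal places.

Put M_i = S'' at the i-th knot. Here h = (1, 1, 3, 3) and Δ = (-10, 3, 11/3, -14/3), so the interior equations h_(i-1)·M_(i-1) + 2(h_(i-1)+h_i)·M_i + h_i·M_(i+1) = 6(Δ_i − Δ_(i-1)) read
  1·M_0 + 4·M_1 + 1·M_2 = 6(Δ_1 - Δ_0) = 78
  1·M_1 + 8·M_2 + 3·M_3 = 6(Δ_2 - Δ_1) = 4
  3·M_2 + 12·M_3 + 3·M_4 = 6(Δ_3 - Δ_2) = -50
Clamped end conditions give two more equations: 2h_0·M_0 + h_0·M_1 = 6(Δ_0 - S'(-2)) = -51 and h_3·M_3 + 2h_3·M_4 = 6(S'(6) - Δ_3) = 10.
Forward elimination and back-substitution give M_0 = -4535/112, M_1 = 1679/56, M_2 = -23/16, M_3 = -811/168, M_4 = 457/112.
On [0, 3], S(t) = -2 + 421/56·t - 23/32·t² - 1139/6048·t³.
With t = 1: S(1) = 13943/3024.

4.6108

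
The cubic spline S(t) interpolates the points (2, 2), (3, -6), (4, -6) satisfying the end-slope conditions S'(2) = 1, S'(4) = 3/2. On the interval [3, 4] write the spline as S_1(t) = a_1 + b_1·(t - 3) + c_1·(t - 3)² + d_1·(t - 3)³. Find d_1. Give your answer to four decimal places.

Let M_i = S''(x_i). Step sizes h_i = 1, 1; slopes of the chords Δ_i = (y_(i+1) - y_i)/h_i = -8, 0.
  1·M_0 + 4·M_1 + 1·M_2 = 6(Δ_1 - Δ_0) = 48
Clamped end conditions give two more equations: 2h_0·M_0 + h_0·M_1 = 6(Δ_0 - S'(2)) = -54 and h_1·M_1 + 2h_1·M_2 = 6(S'(4) - Δ_1) = 9.
Solving the tridiagonal system: M_0 = -155/4, M_1 = 47/2, M_2 = -29/4.
On [3, 4], with S_1(t) = a_1 + b_1·(t - 3) + c_1·(t - 3)² + d_1·(t - 3)³: c_1 = M_1/2 = 47/4, d_1 = (M_2 - M_1)/(6h_1) = -41/8, b_1 = Δ_1 - h_1(2M_1 + M_2)/6 = -53/8.

-5.1250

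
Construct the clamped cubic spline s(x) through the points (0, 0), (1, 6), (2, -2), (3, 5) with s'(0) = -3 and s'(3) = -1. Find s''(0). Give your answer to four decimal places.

With M_i denoting the second derivative at x_i, h_i = 1, 1, 1, and Δ_i = (y_(i+1) − y_i)/h_i = 6, -8, 7:
  1·M_0 + 4·M_1 + 1·M_2 = 6(Δ_1 - Δ_0) = -84
  1·M_1 + 4·M_2 + 1·M_3 = 6(Δ_2 - Δ_1) = 90
Clamped end conditions give two more equations: 2h_0·M_0 + h_0·M_1 = 6(Δ_0 - s'(0)) = 54 and h_2·M_2 + 2h_2·M_3 = 6(s'(3) - Δ_2) = -48.
Hence M_0 = 148/3, M_1 = -134/3, M_2 = 136/3, M_3 = -140/3.

49.3333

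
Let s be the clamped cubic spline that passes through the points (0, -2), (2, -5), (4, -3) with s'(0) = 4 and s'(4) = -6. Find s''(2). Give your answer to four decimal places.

Let M_i = s''(x_i). Step sizes h_i = 2, 2; slopes of the chords Δ_i = (y_(i+1) - y_i)/h_i = -3/2, 1.
  2·M_0 + 8·M_1 + 2·M_2 = 6(Δ_1 - Δ_0) = 15
Clamped end conditions give two more equations: 2h_0·M_0 + h_0·M_1 = 6(Δ_0 - s'(0)) = -33 and h_1·M_1 + 2h_1·M_2 = 6(s'(4) - Δ_1) = -42.
Forward elimination and back-substitution give M_0 = -101/8, M_1 = 35/4, M_2 = -119/8.

8.7500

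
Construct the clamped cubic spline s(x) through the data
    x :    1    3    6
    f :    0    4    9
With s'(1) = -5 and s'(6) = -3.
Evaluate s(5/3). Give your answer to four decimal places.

Put σ_i = s'' at the i-th knot. Here h = (2, 3) and Δ = (2, 5/3), so the interior equations h_(i-1)·σ_(i-1) + 2(h_(i-1)+h_i)·σ_i + h_i·σ_(i+1) = 6(Δ_i − Δ_(i-1)) read
  2·σ_0 + 10·σ_1 + 3·σ_2 = 6(Δ_1 - Δ_0) = -2
Clamped end conditions give two more equations: 2h_0·σ_0 + h_0·σ_1 = 6(Δ_0 - s'(1)) = 42 and h_1·σ_1 + 2h_1·σ_2 = 6(s'(6) - Δ_1) = -28.
Solving the tridiagonal system: σ_0 = 111/10, σ_1 = -6/5, σ_2 = -61/15.
On [1, 3], s(x) = 0 - 5·(x - 1) + 111/20·(x - 1)² - 41/40·(x - 1)³.
With (x - 1) = 2/3: s(5/3) = -158/135.

-1.1704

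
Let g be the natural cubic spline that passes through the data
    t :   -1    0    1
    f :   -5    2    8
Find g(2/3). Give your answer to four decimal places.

Let m_i = g''(x_i). Step sizes h_i = 1, 1; slopes of the chords Δ_i = (y_(i+1) - y_i)/h_i = 7, 6.
  1·m_0 + 4·m_1 + 1·m_2 = 6(Δ_1 - Δ_0) = -6
Natural end conditions: m_0 = m_2 = 0.
Hence m_0 = 0, m_1 = -3/2, m_2 = 0.
On [0, 1], g(t) = 2 + 13/2·t - 3/4·t² + 1/4·t³.
With t = 2/3: g(2/3) = 164/27.

6.0741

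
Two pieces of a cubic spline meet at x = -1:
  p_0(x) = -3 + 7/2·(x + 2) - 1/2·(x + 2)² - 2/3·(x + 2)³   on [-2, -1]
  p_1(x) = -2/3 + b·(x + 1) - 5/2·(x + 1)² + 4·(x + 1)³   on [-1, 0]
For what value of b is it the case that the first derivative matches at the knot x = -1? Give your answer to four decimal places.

p_0'(x) = 7/2 - 1·(x + 2) - 2·(x + 2)², so p_0'(-1) = 1/2. On the right, p_1'(-1) = b, so b = 1/2.

0.5000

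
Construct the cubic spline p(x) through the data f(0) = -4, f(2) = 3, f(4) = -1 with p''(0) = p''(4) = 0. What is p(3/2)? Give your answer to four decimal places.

2.1523

Let m_i = p''(x_i). Step sizes h_i = 2, 2; slopes of the chords Δ_i = (y_(i+1) - y_i)/h_i = 7/2, -2.
  2·m_0 + 8·m_1 + 2·m_2 = 6(Δ_1 - Δ_0) = -33
Natural end conditions: m_0 = m_2 = 0.
Solving: m_0 = 0, m_1 = -33/8, m_2 = 0.
On [0, 2], p(x) = -4 + 39/8·x + 0·x² - 11/32·x³.
With x = 3/2: p(3/2) = 551/256.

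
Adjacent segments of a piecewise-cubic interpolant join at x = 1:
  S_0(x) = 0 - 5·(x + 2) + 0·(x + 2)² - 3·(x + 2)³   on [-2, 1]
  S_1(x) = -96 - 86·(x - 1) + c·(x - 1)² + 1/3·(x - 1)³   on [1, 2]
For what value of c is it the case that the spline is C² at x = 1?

-27

S_0''(x) = 0 - 18·(x + 2), so S_0''(1) = -54. On the right, S_1''(1) = 2c, so c = -27.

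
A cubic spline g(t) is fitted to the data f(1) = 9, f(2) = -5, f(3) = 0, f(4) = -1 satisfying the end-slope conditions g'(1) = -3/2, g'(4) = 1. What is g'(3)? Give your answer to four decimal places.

4.6333

With M_i denoting the second derivative at x_i, h_i = 1, 1, 1, and Δ_i = (y_(i+1) − y_i)/h_i = -14, 5, -1:
  1·M_0 + 4·M_1 + 1·M_2 = 6(Δ_1 - Δ_0) = 114
  1·M_1 + 4·M_2 + 1·M_3 = 6(Δ_2 - Δ_1) = -36
Clamped end conditions give two more equations: 2h_0·M_0 + h_0·M_1 = 6(Δ_0 - g'(1)) = -75 and h_2·M_2 + 2h_2·M_3 = 6(g'(4) - Δ_2) = 12.
Hence M_0 = -944/15, M_1 = 763/15, M_2 = -398/15, M_3 = 289/15.
On [3, 4], g'(t) = b_2 + 2c_2·(t - 3) + 3d_2·(t - 3)² with b_2 = Δ_2 - h_2(2M_2 + M_3)/6 = 139/30, c_2 = M_2/2 = -199/15, d_2 = (M_3 - M_2)/(6h_2) = 229/30. So g'(3) = 139/30.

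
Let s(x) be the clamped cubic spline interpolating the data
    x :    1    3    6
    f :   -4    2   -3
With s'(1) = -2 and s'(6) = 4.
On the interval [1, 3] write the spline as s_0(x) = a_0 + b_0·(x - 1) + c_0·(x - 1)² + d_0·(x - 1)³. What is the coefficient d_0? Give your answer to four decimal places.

Write σ_i for s''(x_i). With h_i = 2, 3 and divided differences Δ_i = 3, -5/3, the continuity of s' gives the tridiagonal system
  2·σ_0 + 10·σ_1 + 3·σ_2 = 6(Δ_1 - Δ_0) = -28
Clamped end conditions give two more equations: 2h_0·σ_0 + h_0·σ_1 = 6(Δ_0 - s'(1)) = 30 and h_1·σ_1 + 2h_1·σ_2 = 6(s'(6) - Δ_1) = 34.
Solving the tridiagonal system: σ_0 = 23/2, σ_1 = -8, σ_2 = 29/3.
On [1, 3], with s_0(x) = a_0 + b_0·(x - 1) + c_0·(x - 1)² + d_0·(x - 1)³: c_0 = σ_0/2 = 23/4, d_0 = (σ_1 - σ_0)/(6h_0) = -13/8, b_0 = Δ_0 - h_0(2σ_0 + σ_1)/6 = -2.

-1.6250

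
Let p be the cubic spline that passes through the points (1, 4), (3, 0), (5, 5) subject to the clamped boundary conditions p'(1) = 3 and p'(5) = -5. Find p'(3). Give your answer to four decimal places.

Write M_i for p''(x_i). With h_i = 2, 2 and divided differences Δ_i = -2, 5/2, the continuity of p' gives the tridiagonal system
  2·M_0 + 8·M_1 + 2·M_2 = 6(Δ_1 - Δ_0) = 27
Clamped end conditions give two more equations: 2h_0·M_0 + h_0·M_1 = 6(Δ_0 - p'(1)) = -30 and h_1·M_1 + 2h_1·M_2 = 6(p'(5) - Δ_1) = -45.
Hence M_0 = -103/8, M_1 = 43/4, M_2 = -133/8.
On [3, 5], p'(x) = b_1 + 2c_1·(x - 3) + 3d_1·(x - 3)² with b_1 = Δ_1 - h_1(2M_1 + M_2)/6 = 7/8, c_1 = M_1/2 = 43/8, d_1 = (M_2 - M_1)/(6h_1) = -73/32. So p'(3) = 7/8.

0.8750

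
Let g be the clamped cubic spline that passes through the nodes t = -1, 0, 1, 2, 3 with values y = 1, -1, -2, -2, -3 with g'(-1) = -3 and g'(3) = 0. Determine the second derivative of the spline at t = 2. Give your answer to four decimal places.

With σ_i denoting the second derivative at x_i, h_i = 1, 1, 1, 1, and Δ_i = (y_(i+1) − y_i)/h_i = -2, -1, 0, -1:
  1·σ_0 + 4·σ_1 + 1·σ_2 = 6(Δ_1 - Δ_0) = 6
  1·σ_1 + 4·σ_2 + 1·σ_3 = 6(Δ_2 - Δ_1) = 6
  1·σ_2 + 4·σ_3 + 1·σ_4 = 6(Δ_3 - Δ_2) = -6
Clamped end conditions give two more equations: 2h_0·σ_0 + h_0·σ_1 = 6(Δ_0 - g'(-1)) = 6 and h_3·σ_3 + 2h_3·σ_4 = 6(g'(3) - Δ_3) = 6.
Solving the tridiagonal system: σ_0 = 81/28, σ_1 = 3/14, σ_2 = 9/4, σ_3 = -45/14, σ_4 = 129/28.

-3.2143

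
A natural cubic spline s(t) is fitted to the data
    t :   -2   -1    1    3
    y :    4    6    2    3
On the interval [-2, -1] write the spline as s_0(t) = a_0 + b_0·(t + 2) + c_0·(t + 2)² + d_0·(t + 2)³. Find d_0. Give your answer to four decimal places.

-0.8409

Let m_i = s''(x_i). Step sizes h_i = 1, 2, 2; slopes of the chords Δ_i = (y_(i+1) - y_i)/h_i = 2, -2, 1/2.
  1·m_0 + 6·m_1 + 2·m_2 = 6(Δ_1 - Δ_0) = -24
  2·m_1 + 8·m_2 + 2·m_3 = 6(Δ_2 - Δ_1) = 15
Natural end conditions: m_0 = m_3 = 0.
Solving the tridiagonal system: m_0 = 0, m_1 = -111/22, m_2 = 69/22, m_3 = 0.
On [-2, -1], with s_0(t) = a_0 + b_0·(t + 2) + c_0·(t + 2)² + d_0·(t + 2)³: c_0 = m_0/2 = 0, d_0 = (m_1 - m_0)/(6h_0) = -37/44, b_0 = Δ_0 - h_0(2m_0 + m_1)/6 = 125/44.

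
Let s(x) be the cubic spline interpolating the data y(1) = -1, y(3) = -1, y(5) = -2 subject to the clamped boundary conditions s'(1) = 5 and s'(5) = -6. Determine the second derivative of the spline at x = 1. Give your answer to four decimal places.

-9.8750

Write m_i for s''(x_i). With h_i = 2, 2 and divided differences Δ_i = 0, -1/2, the continuity of s' gives the tridiagonal system
  2·m_0 + 8·m_1 + 2·m_2 = 6(Δ_1 - Δ_0) = -3
Clamped end conditions give two more equations: 2h_0·m_0 + h_0·m_1 = 6(Δ_0 - s'(1)) = -30 and h_1·m_1 + 2h_1·m_2 = 6(s'(5) - Δ_1) = -33.
Hence m_0 = -79/8, m_1 = 19/4, m_2 = -85/8.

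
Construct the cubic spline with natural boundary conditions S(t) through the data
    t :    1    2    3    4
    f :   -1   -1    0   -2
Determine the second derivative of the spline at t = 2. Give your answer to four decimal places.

Let σ_i = S''(x_i). Step sizes h_i = 1, 1, 1; slopes of the chords Δ_i = (y_(i+1) - y_i)/h_i = 0, 1, -2.
  1·σ_0 + 4·σ_1 + 1·σ_2 = 6(Δ_1 - Δ_0) = 6
  1·σ_1 + 4·σ_2 + 1·σ_3 = 6(Δ_2 - Δ_1) = -18
Natural end conditions: σ_0 = σ_3 = 0.
Solving: σ_0 = 0, σ_1 = 14/5, σ_2 = -26/5, σ_3 = 0.

2.8000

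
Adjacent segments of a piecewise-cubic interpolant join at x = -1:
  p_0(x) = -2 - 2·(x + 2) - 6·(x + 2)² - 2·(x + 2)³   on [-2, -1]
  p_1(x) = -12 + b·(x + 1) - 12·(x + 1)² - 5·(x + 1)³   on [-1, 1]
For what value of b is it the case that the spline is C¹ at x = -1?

-20

p_0'(x) = -2 - 12·(x + 2) - 6·(x + 2)², so p_0'(-1) = -20. On the right, p_1'(-1) = b, so b = -20.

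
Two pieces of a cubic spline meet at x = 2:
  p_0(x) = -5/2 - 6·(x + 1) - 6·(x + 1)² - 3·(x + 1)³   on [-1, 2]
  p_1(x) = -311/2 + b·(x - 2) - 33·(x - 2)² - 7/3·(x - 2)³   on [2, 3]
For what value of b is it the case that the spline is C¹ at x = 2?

-123

p_0'(x) = -6 - 12·(x + 1) - 9·(x + 1)², so p_0'(2) = -123. On the right, p_1'(2) = b, so b = -123.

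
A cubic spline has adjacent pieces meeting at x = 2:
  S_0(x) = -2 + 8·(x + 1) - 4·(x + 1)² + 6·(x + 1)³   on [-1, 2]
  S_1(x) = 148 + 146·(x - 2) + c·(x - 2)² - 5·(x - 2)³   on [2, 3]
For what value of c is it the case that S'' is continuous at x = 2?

50

S_0''(x) = -8 + 36·(x + 1), so S_0''(2) = 100. On the right, S_1''(2) = 2c, so c = 50.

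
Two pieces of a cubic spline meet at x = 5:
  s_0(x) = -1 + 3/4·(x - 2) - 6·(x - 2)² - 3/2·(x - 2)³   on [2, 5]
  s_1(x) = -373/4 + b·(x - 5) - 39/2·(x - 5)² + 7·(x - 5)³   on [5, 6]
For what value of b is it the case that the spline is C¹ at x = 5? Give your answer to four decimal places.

s_0'(x) = 3/4 - 12·(x - 2) - 9/2·(x - 2)², so s_0'(5) = -303/4. On the right, s_1'(5) = b, so b = -303/4.

-75.7500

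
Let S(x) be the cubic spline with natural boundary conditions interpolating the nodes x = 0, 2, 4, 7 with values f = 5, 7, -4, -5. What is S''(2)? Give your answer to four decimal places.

-5.9474

Write m_i for S''(x_i). With h_i = 2, 2, 3 and divided differences Δ_i = 1, -11/2, -1/3, the continuity of S' gives the tridiagonal system
  2·m_0 + 8·m_1 + 2·m_2 = 6(Δ_1 - Δ_0) = -39
  2·m_1 + 10·m_2 + 3·m_3 = 6(Δ_2 - Δ_1) = 31
Natural end conditions: m_0 = m_3 = 0.
Forward elimination and back-substitution give m_0 = 0, m_1 = -113/19, m_2 = 163/38, m_3 = 0.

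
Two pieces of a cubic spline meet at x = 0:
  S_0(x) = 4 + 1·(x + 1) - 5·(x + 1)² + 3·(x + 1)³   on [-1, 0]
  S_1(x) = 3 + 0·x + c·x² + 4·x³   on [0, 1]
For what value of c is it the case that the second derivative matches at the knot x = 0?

S_0''(x) = -10 + 18·(x + 1), so S_0''(0) = 8. On the right, S_1''(0) = 2c, so c = 4.

4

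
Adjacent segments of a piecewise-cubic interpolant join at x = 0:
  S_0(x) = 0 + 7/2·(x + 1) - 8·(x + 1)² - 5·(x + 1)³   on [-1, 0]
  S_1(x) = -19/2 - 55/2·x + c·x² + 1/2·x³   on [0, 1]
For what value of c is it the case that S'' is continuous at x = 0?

-23

S_0''(x) = -16 - 30·(x + 1), so S_0''(0) = -46. On the right, S_1''(0) = 2c, so c = -23.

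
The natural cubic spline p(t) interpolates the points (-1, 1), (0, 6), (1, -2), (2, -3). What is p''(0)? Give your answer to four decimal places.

-23.6000

Let M_i = p''(x_i). Step sizes h_i = 1, 1, 1; slopes of the chords Δ_i = (y_(i+1) - y_i)/h_i = 5, -8, -1.
  1·M_0 + 4·M_1 + 1·M_2 = 6(Δ_1 - Δ_0) = -78
  1·M_1 + 4·M_2 + 1·M_3 = 6(Δ_2 - Δ_1) = 42
Natural end conditions: M_0 = M_3 = 0.
Solving the tridiagonal system: M_0 = 0, M_1 = -118/5, M_2 = 82/5, M_3 = 0.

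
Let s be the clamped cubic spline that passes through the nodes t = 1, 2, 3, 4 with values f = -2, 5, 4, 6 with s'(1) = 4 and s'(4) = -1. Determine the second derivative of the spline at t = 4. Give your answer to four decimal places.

With M_i denoting the second derivative at x_i, h_i = 1, 1, 1, and Δ_i = (y_(i+1) − y_i)/h_i = 7, -1, 2:
  1·M_0 + 4·M_1 + 1·M_2 = 6(Δ_1 - Δ_0) = -48
  1·M_1 + 4·M_2 + 1·M_3 = 6(Δ_2 - Δ_1) = 18
Clamped end conditions give two more equations: 2h_0·M_0 + h_0·M_1 = 6(Δ_0 - s'(1)) = 18 and h_2·M_2 + 2h_2·M_3 = 6(s'(4) - Δ_2) = -18.
Forward elimination and back-substitution give M_0 = 286/15, M_1 = -302/15, M_2 = 202/15, M_3 = -236/15.

-15.7333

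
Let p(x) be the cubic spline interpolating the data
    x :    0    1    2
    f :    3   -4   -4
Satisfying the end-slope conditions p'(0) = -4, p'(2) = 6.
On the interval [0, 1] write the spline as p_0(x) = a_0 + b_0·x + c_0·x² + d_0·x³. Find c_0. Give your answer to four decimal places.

Put M_i = p'' at the i-th knot. Here h = (1, 1) and Δ = (-7, 0), so the interior equations h_(i-1)·M_(i-1) + 2(h_(i-1)+h_i)·M_i + h_i·M_(i+1) = 6(Δ_i − Δ_(i-1)) read
  1·M_0 + 4·M_1 + 1·M_2 = 6(Δ_1 - Δ_0) = 42
Clamped end conditions give two more equations: 2h_0·M_0 + h_0·M_1 = 6(Δ_0 - p'(0)) = -18 and h_1·M_1 + 2h_1·M_2 = 6(p'(2) - Δ_1) = 36.
Solving: M_0 = -29/2, M_1 = 11, M_2 = 25/2.
On [0, 1], with p_0(x) = a_0 + b_0·x + c_0·x² + d_0·x³: c_0 = M_0/2 = -29/4, d_0 = (M_1 - M_0)/(6h_0) = 17/4, b_0 = Δ_0 - h_0(2M_0 + M_1)/6 = -4.

-7.2500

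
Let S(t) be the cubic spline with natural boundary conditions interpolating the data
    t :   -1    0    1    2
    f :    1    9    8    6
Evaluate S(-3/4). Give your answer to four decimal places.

3.5469

Let M_i = S''(x_i). Step sizes h_i = 1, 1, 1; slopes of the chords Δ_i = (y_(i+1) - y_i)/h_i = 8, -1, -2.
  1·M_0 + 4·M_1 + 1·M_2 = 6(Δ_1 - Δ_0) = -54
  1·M_1 + 4·M_2 + 1·M_3 = 6(Δ_2 - Δ_1) = -6
Natural end conditions: M_0 = M_3 = 0.
Solving: M_0 = 0, M_1 = -14, M_2 = 2, M_3 = 0.
On [-1, 0], S(t) = 1 + 31/3·(t + 1) + 0·(t + 1)² - 7/3·(t + 1)³.
With (t + 1) = 1/4: S(-3/4) = 227/64.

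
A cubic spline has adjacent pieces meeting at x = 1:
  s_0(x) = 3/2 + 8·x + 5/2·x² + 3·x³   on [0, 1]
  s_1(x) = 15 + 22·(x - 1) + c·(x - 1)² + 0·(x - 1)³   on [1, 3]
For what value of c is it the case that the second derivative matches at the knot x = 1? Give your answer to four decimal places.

s_0''(x) = 5 + 18·x, so s_0''(1) = 23. On the right, s_1''(1) = 2c, so c = 23/2.

11.5000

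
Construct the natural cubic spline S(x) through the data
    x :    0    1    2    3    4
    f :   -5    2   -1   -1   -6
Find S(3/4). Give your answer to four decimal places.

1.2285

Write M_i for S''(x_i). With h_i = 1, 1, 1, 1 and divided differences Δ_i = 7, -3, 0, -5, the continuity of S' gives the tridiagonal system
  1·M_0 + 4·M_1 + 1·M_2 = 6(Δ_1 - Δ_0) = -60
  1·M_1 + 4·M_2 + 1·M_3 = 6(Δ_2 - Δ_1) = 18
  1·M_2 + 4·M_3 + 1·M_4 = 6(Δ_3 - Δ_2) = -30
Natural end conditions: M_0 = M_4 = 0.
Solving the tridiagonal system: M_0 = 0, M_1 = -501/28, M_2 = 81/7, M_3 = -291/28, M_4 = 0.
On [0, 1], S(x) = -5 + 559/56·x + 0·x² - 167/56·x³.
With x = 3/4: S(3/4) = 629/512.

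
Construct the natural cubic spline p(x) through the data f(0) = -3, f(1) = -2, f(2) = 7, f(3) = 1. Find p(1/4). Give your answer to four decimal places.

Put σ_i = p'' at the i-th knot. Here h = (1, 1, 1) and Δ = (1, 9, -6), so the interior equations h_(i-1)·σ_(i-1) + 2(h_(i-1)+h_i)·σ_i + h_i·σ_(i+1) = 6(Δ_i − Δ_(i-1)) read
  1·σ_0 + 4·σ_1 + 1·σ_2 = 6(Δ_1 - Δ_0) = 48
  1·σ_1 + 4·σ_2 + 1·σ_3 = 6(Δ_2 - Δ_1) = -90
Natural end conditions: σ_0 = σ_3 = 0.
Solving the tridiagonal system: σ_0 = 0, σ_1 = 94/5, σ_2 = -136/5, σ_3 = 0.
On [0, 1], p(x) = -3 - 32/15·x + 0·x² + 47/15·x³.
With x = 1/4: p(1/4) = -223/64.

-3.4844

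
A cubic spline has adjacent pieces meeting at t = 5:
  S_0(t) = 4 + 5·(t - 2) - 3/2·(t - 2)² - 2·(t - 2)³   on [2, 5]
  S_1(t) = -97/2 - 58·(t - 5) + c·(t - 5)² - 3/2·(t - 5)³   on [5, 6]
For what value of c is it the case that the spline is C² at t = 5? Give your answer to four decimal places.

S_0''(t) = -3 - 12·(t - 2), so S_0''(5) = -39. On the right, S_1''(5) = 2c, so c = -39/2.

-19.5000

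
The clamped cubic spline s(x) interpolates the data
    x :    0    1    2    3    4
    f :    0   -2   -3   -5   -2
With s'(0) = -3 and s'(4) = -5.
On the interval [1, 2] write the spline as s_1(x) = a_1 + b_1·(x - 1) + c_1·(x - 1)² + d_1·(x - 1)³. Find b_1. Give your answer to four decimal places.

-0.8214

Let m_i = s''(x_i). Step sizes h_i = 1, 1, 1, 1; slopes of the chords Δ_i = (y_(i+1) - y_i)/h_i = -2, -1, -2, 3.
  1·m_0 + 4·m_1 + 1·m_2 = 6(Δ_1 - Δ_0) = 6
  1·m_1 + 4·m_2 + 1·m_3 = 6(Δ_2 - Δ_1) = -6
  1·m_2 + 4·m_3 + 1·m_4 = 6(Δ_3 - Δ_2) = 30
Clamped end conditions give two more equations: 2h_0·m_0 + h_0·m_1 = 6(Δ_0 - s'(0)) = 6 and h_3·m_3 + 2h_3·m_4 = 6(s'(4) - Δ_3) = -48.
Forward elimination and back-substitution give m_0 = 23/14, m_1 = 19/7, m_2 = -13/2, m_3 = 121/7, m_4 = -457/14.
On [1, 2], with s_1(x) = a_1 + b_1·(x - 1) + c_1·(x - 1)² + d_1·(x - 1)³: c_1 = m_1/2 = 19/14, d_1 = (m_2 - m_1)/(6h_1) = -43/28, b_1 = Δ_1 - h_1(2m_1 + m_2)/6 = -23/28.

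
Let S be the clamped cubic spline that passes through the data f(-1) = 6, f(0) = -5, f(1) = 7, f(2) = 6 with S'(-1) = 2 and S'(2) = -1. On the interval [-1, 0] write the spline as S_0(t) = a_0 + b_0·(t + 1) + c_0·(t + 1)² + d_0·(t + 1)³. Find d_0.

22

Write m_i for S''(x_i). With h_i = 1, 1, 1 and divided differences Δ_i = -11, 12, -1, the continuity of S' gives the tridiagonal system
  1·m_0 + 4·m_1 + 1·m_2 = 6(Δ_1 - Δ_0) = 138
  1·m_1 + 4·m_2 + 1·m_3 = 6(Δ_2 - Δ_1) = -78
Clamped end conditions give two more equations: 2h_0·m_0 + h_0·m_1 = 6(Δ_0 - S'(-1)) = -78 and h_2·m_2 + 2h_2·m_3 = 6(S'(2) - Δ_2) = 0.
Solving the tridiagonal system: m_0 = -70, m_1 = 62, m_2 = -40, m_3 = 20.
On [-1, 0], with S_0(t) = a_0 + b_0·(t + 1) + c_0·(t + 1)² + d_0·(t + 1)³: c_0 = m_0/2 = -35, d_0 = (m_1 - m_0)/(6h_0) = 22, b_0 = Δ_0 - h_0(2m_0 + m_1)/6 = 2.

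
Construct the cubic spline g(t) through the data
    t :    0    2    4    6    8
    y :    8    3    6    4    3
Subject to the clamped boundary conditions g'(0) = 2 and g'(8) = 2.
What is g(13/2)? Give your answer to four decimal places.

3.1113

Put M_i = g'' at the i-th knot. Here h = (2, 2, 2, 2) and Δ = (-5/2, 3/2, -1, -1/2), so the interior equations h_(i-1)·M_(i-1) + 2(h_(i-1)+h_i)·M_i + h_i·M_(i+1) = 6(Δ_i − Δ_(i-1)) read
  2·M_0 + 8·M_1 + 2·M_2 = 6(Δ_1 - Δ_0) = 24
  2·M_1 + 8·M_2 + 2·M_3 = 6(Δ_2 - Δ_1) = -15
  2·M_2 + 8·M_3 + 2·M_4 = 6(Δ_3 - Δ_2) = 3
Clamped end conditions give two more equations: 2h_0·M_0 + h_0·M_1 = 6(Δ_0 - g'(0)) = -27 and h_3·M_3 + 2h_3·M_4 = 6(g'(8) - Δ_3) = 15.
Solving the tridiagonal system: M_0 = -159/16, M_1 = 51/8, M_2 = -57/16, M_3 = 3/8, M_4 = 57/16.
On [6, 8], g(t) = 4 - 31/16·(t - 6) + 3/16·(t - 6)² + 17/64·(t - 6)³.
With (t - 6) = 1/2: g(13/2) = 1593/512.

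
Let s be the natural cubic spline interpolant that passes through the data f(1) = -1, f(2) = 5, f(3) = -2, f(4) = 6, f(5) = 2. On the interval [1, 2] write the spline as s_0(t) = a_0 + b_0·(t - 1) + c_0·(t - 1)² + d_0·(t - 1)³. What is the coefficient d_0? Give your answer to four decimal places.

-4.7679

Write m_i for s''(x_i). With h_i = 1, 1, 1, 1 and divided differences Δ_i = 6, -7, 8, -4, the continuity of s' gives the tridiagonal system
  1·m_0 + 4·m_1 + 1·m_2 = 6(Δ_1 - Δ_0) = -78
  1·m_1 + 4·m_2 + 1·m_3 = 6(Δ_2 - Δ_1) = 90
  1·m_2 + 4·m_3 + 1·m_4 = 6(Δ_3 - Δ_2) = -72
Natural end conditions: m_0 = m_4 = 0.
Solving: m_0 = 0, m_1 = -801/28, m_2 = 255/7, m_3 = -759/28, m_4 = 0.
On [1, 2], with s_0(t) = a_0 + b_0·(t - 1) + c_0·(t - 1)² + d_0·(t - 1)³: c_0 = m_0/2 = 0, d_0 = (m_1 - m_0)/(6h_0) = -267/56, b_0 = Δ_0 - h_0(2m_0 + m_1)/6 = 603/56.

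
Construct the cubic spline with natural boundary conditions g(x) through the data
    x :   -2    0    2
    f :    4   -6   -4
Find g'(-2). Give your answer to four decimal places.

With m_i denoting the second derivative at x_i, h_i = 2, 2, and Δ_i = (y_(i+1) − y_i)/h_i = -5, 1:
  2·m_0 + 8·m_1 + 2·m_2 = 6(Δ_1 - Δ_0) = 36
Natural end conditions: m_0 = m_2 = 0.
Solving: m_0 = 0, m_1 = 9/2, m_2 = 0.
On [-2, 0], g'(x) = b_0 + 2c_0·(x + 2) + 3d_0·(x + 2)² with b_0 = Δ_0 - h_0(2m_0 + m_1)/6 = -13/2, c_0 = m_0/2 = 0, d_0 = (m_1 - m_0)/(6h_0) = 3/8. So g'(-2) = -13/2.

-6.5000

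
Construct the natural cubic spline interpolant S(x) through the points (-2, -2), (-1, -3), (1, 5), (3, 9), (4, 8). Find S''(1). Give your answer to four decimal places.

Let M_i = S''(x_i). Step sizes h_i = 1, 2, 2, 1; slopes of the chords Δ_i = (y_(i+1) - y_i)/h_i = -1, 4, 2, -1.
  1·M_0 + 6·M_1 + 2·M_2 = 6(Δ_1 - Δ_0) = 30
  2·M_1 + 8·M_2 + 2·M_3 = 6(Δ_2 - Δ_1) = -12
  2·M_2 + 6·M_3 + 1·M_4 = 6(Δ_3 - Δ_2) = -18
Natural end conditions: M_0 = M_4 = 0.
Solving the tridiagonal system: M_0 = 0, M_1 = 29/5, M_2 = -12/5, M_3 = -11/5, M_4 = 0.

-2.4000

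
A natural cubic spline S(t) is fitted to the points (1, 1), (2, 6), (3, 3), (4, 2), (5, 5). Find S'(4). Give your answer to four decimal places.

Put m_i = S'' at the i-th knot. Here h = (1, 1, 1, 1) and Δ = (5, -3, -1, 3), so the interior equations h_(i-1)·m_(i-1) + 2(h_(i-1)+h_i)·m_i + h_i·m_(i+1) = 6(Δ_i − Δ_(i-1)) read
  1·m_0 + 4·m_1 + 1·m_2 = 6(Δ_1 - Δ_0) = -48
  1·m_1 + 4·m_2 + 1·m_3 = 6(Δ_2 - Δ_1) = 12
  1·m_2 + 4·m_3 + 1·m_4 = 6(Δ_3 - Δ_2) = 24
Natural end conditions: m_0 = m_4 = 0.
Solving the tridiagonal system: m_0 = 0, m_1 = -93/7, m_2 = 36/7, m_3 = 33/7, m_4 = 0.
On [4, 5], S'(t) = b_3 + 2c_3·(t - 4) + 3d_3·(t - 4)² with b_3 = Δ_3 - h_3(2m_3 + m_4)/6 = 10/7, c_3 = m_3/2 = 33/14, d_3 = (m_4 - m_3)/(6h_3) = -11/14. So S'(4) = 10/7.

1.4286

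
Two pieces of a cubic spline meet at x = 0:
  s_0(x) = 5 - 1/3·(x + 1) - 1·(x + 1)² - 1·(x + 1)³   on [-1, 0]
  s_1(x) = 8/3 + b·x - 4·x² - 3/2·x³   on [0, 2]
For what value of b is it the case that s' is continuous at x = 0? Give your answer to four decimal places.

s_0'(x) = -1/3 - 2·(x + 1) - 3·(x + 1)², so s_0'(0) = -16/3. On the right, s_1'(0) = b, so b = -16/3.

-5.3333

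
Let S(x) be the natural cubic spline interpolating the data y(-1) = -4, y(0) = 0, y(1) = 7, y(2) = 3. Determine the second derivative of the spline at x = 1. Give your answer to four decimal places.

-18.8000

Write M_i for S''(x_i). With h_i = 1, 1, 1 and divided differences Δ_i = 4, 7, -4, the continuity of S' gives the tridiagonal system
  1·M_0 + 4·M_1 + 1·M_2 = 6(Δ_1 - Δ_0) = 18
  1·M_1 + 4·M_2 + 1·M_3 = 6(Δ_2 - Δ_1) = -66
Natural end conditions: M_0 = M_3 = 0.
Solving the tridiagonal system: M_0 = 0, M_1 = 46/5, M_2 = -94/5, M_3 = 0.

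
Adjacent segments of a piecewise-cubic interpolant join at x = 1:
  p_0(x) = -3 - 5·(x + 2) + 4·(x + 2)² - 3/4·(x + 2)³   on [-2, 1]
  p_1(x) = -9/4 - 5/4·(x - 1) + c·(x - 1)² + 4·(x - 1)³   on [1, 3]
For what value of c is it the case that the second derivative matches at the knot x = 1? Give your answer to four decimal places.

p_0''(x) = 8 - 9/2·(x + 2), so p_0''(1) = -11/2. On the right, p_1''(1) = 2c, so c = -11/4.

-2.7500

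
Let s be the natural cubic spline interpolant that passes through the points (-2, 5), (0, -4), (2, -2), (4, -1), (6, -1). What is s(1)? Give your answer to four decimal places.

-3.7500

Let σ_i = s''(x_i). Step sizes h_i = 2, 2, 2, 2; slopes of the chords Δ_i = (y_(i+1) - y_i)/h_i = -9/2, 1, 1/2, 0.
  2·σ_0 + 8·σ_1 + 2·σ_2 = 6(Δ_1 - Δ_0) = 33
  2·σ_1 + 8·σ_2 + 2·σ_3 = 6(Δ_2 - Δ_1) = -3
  2·σ_2 + 8·σ_3 + 2·σ_4 = 6(Δ_3 - Δ_2) = -3
Natural end conditions: σ_0 = σ_4 = 0.
Hence σ_0 = 0, σ_1 = 9/2, σ_2 = -3/2, σ_3 = 0, σ_4 = 0.
On [0, 2], s(x) = -4 - 3/2·x + 9/4·x² - 1/2·x³.
With x = 1: s(1) = -15/4.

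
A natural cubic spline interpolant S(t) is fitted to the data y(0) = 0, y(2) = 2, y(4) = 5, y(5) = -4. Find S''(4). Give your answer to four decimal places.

With m_i denoting the second derivative at x_i, h_i = 2, 2, 1, and Δ_i = (y_(i+1) − y_i)/h_i = 1, 3/2, -9:
  2·m_0 + 8·m_1 + 2·m_2 = 6(Δ_1 - Δ_0) = 3
  2·m_1 + 6·m_2 + 1·m_3 = 6(Δ_2 - Δ_1) = -63
Natural end conditions: m_0 = m_3 = 0.
Hence m_0 = 0, m_1 = 36/11, m_2 = -255/22, m_3 = 0.

-11.5909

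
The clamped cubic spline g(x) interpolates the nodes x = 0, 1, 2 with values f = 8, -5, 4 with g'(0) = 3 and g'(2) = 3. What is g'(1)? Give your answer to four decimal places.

-4.5000

Let m_i = g''(x_i). Step sizes h_i = 1, 1; slopes of the chords Δ_i = (y_(i+1) - y_i)/h_i = -13, 9.
  1·m_0 + 4·m_1 + 1·m_2 = 6(Δ_1 - Δ_0) = 132
Clamped end conditions give two more equations: 2h_0·m_0 + h_0·m_1 = 6(Δ_0 - g'(0)) = -96 and h_1·m_1 + 2h_1·m_2 = 6(g'(2) - Δ_1) = -36.
Solving the tridiagonal system: m_0 = -81, m_1 = 66, m_2 = -51.
On [1, 2], g'(x) = b_1 + 2c_1·(x - 1) + 3d_1·(x - 1)² with b_1 = Δ_1 - h_1(2m_1 + m_2)/6 = -9/2, c_1 = m_1/2 = 33, d_1 = (m_2 - m_1)/(6h_1) = -39/2. So g'(1) = -9/2.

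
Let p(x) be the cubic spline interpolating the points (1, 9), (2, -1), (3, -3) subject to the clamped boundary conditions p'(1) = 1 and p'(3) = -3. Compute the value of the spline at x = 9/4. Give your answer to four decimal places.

-2.3672

With m_i denoting the second derivative at x_i, h_i = 1, 1, and Δ_i = (y_(i+1) − y_i)/h_i = -10, -2:
  1·m_0 + 4·m_1 + 1·m_2 = 6(Δ_1 - Δ_0) = 48
Clamped end conditions give two more equations: 2h_0·m_0 + h_0·m_1 = 6(Δ_0 - p'(1)) = -66 and h_1·m_1 + 2h_1·m_2 = 6(p'(3) - Δ_1) = -6.
Hence m_0 = -47, m_1 = 28, m_2 = -17.
On [2, 3], p(x) = -1 - 17/2·(x - 2) + 14·(x - 2)² - 15/2·(x - 2)³.
With (x - 2) = 1/4: p(9/4) = -303/128.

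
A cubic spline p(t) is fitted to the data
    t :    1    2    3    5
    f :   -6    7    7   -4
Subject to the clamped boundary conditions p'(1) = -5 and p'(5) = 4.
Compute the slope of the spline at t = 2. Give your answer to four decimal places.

12.9318

Let m_i = p''(x_i). Step sizes h_i = 1, 1, 2; slopes of the chords Δ_i = (y_(i+1) - y_i)/h_i = 13, 0, -11/2.
  1·m_0 + 4·m_1 + 1·m_2 = 6(Δ_1 - Δ_0) = -78
  1·m_1 + 6·m_2 + 2·m_3 = 6(Δ_2 - Δ_1) = -33
Clamped end conditions give two more equations: 2h_0·m_0 + h_0·m_1 = 6(Δ_0 - p'(1)) = 108 and h_2·m_2 + 2h_2·m_3 = 6(p'(5) - Δ_2) = 57.
Solving the tridiagonal system: m_0 = 1587/22, m_1 = -399/11, m_2 = -111/22, m_3 = 369/22.
On [2, 3], p'(t) = b_1 + 2c_1·(t - 2) + 3d_1·(t - 2)² with b_1 = Δ_1 - h_1(2m_1 + m_2)/6 = 569/44, c_1 = m_1/2 = -399/22, d_1 = (m_2 - m_1)/(6h_1) = 229/44. So p'(2) = 569/44.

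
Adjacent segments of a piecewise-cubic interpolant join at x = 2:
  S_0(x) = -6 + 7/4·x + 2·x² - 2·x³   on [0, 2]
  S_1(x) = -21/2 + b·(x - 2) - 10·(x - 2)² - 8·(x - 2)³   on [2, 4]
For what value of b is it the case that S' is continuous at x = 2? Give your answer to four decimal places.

S_0'(x) = 7/4 + 4·x - 6·x², so S_0'(2) = -57/4. On the right, S_1'(2) = b, so b = -57/4.

-14.2500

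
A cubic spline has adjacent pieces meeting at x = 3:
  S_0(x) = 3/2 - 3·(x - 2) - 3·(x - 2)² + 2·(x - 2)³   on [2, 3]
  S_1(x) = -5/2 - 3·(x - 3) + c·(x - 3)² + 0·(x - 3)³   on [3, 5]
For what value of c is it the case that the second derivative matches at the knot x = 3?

3

S_0''(x) = -6 + 12·(x - 2), so S_0''(3) = 6. On the right, S_1''(3) = 2c, so c = 3.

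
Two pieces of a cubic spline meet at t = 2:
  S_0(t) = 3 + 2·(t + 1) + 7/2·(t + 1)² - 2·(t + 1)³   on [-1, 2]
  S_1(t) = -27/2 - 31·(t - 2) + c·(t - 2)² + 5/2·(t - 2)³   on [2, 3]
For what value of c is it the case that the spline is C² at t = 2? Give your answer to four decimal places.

S_0''(t) = 7 - 12·(t + 1), so S_0''(2) = -29. On the right, S_1''(2) = 2c, so c = -29/2.

-14.5000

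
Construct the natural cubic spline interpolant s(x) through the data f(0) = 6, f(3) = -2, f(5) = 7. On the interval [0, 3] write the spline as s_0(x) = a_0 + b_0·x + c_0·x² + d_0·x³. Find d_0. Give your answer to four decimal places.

0.2389

With m_i denoting the second derivative at x_i, h_i = 3, 2, and Δ_i = (y_(i+1) − y_i)/h_i = -8/3, 9/2:
  3·m_0 + 10·m_1 + 2·m_2 = 6(Δ_1 - Δ_0) = 43
Natural end conditions: m_0 = m_2 = 0.
Solving the tridiagonal system: m_0 = 0, m_1 = 43/10, m_2 = 0.
On [0, 3], with s_0(x) = a_0 + b_0·x + c_0·x² + d_0·x³: c_0 = m_0/2 = 0, d_0 = (m_1 - m_0)/(6h_0) = 43/180, b_0 = Δ_0 - h_0(2m_0 + m_1)/6 = -289/60.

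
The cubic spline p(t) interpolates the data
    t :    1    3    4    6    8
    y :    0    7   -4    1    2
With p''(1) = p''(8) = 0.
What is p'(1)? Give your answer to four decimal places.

Write σ_i for p''(x_i). With h_i = 2, 1, 2, 2 and divided differences Δ_i = 7/2, -11, 5/2, 1/2, the continuity of p' gives the tridiagonal system
  2·σ_0 + 6·σ_1 + 1·σ_2 = 6(Δ_1 - Δ_0) = -87
  1·σ_1 + 6·σ_2 + 2·σ_3 = 6(Δ_2 - Δ_1) = 81
  2·σ_2 + 8·σ_3 + 2·σ_4 = 6(Δ_3 - Δ_2) = -12
Natural end conditions: σ_0 = σ_4 = 0.
Hence σ_0 = 0, σ_1 = -1125/64, σ_2 = 591/32, σ_3 = -783/128, σ_4 = 0.
On [1, 3], p'(t) = b_0 + 2c_0·(t - 1) + 3d_0·(t - 1)² with b_0 = Δ_0 - h_0(2σ_0 + σ_1)/6 = 599/64, c_0 = σ_0/2 = 0, d_0 = (σ_1 - σ_0)/(6h_0) = -375/256. So p'(1) = 599/64.

9.3594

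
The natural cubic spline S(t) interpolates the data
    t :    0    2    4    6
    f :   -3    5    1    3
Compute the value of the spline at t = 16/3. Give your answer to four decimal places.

1.6222

With M_i denoting the second derivative at x_i, h_i = 2, 2, 2, and Δ_i = (y_(i+1) − y_i)/h_i = 4, -2, 1:
  2·M_0 + 8·M_1 + 2·M_2 = 6(Δ_1 - Δ_0) = -36
  2·M_1 + 8·M_2 + 2·M_3 = 6(Δ_2 - Δ_1) = 18
Natural end conditions: M_0 = M_3 = 0.
Solving the tridiagonal system: M_0 = 0, M_1 = -27/5, M_2 = 18/5, M_3 = 0.
On [4, 6], S(t) = 1 - 7/5·(t - 4) + 9/5·(t - 4)² - 3/10·(t - 4)³.
With (t - 4) = 4/3: S(16/3) = 73/45.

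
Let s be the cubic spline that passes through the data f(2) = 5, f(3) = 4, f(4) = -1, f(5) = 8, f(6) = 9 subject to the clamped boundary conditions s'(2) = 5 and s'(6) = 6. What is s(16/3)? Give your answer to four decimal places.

Put M_i = s'' at the i-th knot. Here h = (1, 1, 1, 1) and Δ = (-1, -5, 9, 1), so the interior equations h_(i-1)·M_(i-1) + 2(h_(i-1)+h_i)·M_i + h_i·M_(i+1) = 6(Δ_i − Δ_(i-1)) read
  1·M_0 + 4·M_1 + 1·M_2 = 6(Δ_1 - Δ_0) = -24
  1·M_1 + 4·M_2 + 1·M_3 = 6(Δ_2 - Δ_1) = 84
  1·M_2 + 4·M_3 + 1·M_4 = 6(Δ_3 - Δ_2) = -48
Clamped end conditions give two more equations: 2h_0·M_0 + h_0·M_1 = 6(Δ_0 - s'(2)) = -36 and h_3·M_3 + 2h_3·M_4 = 6(s'(6) - Δ_3) = 30.
Solving: M_0 = -359/28, M_1 = -145/14, M_2 = 121/4, M_3 = -373/14, M_4 = 793/28.
On [5, 6], s(t) = 8 + 289/56·(t - 5) - 373/28·(t - 5)² + 513/56·(t - 5)³.
With (t - 5) = 1/3: s(16/3) = 1081/126.

8.5794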